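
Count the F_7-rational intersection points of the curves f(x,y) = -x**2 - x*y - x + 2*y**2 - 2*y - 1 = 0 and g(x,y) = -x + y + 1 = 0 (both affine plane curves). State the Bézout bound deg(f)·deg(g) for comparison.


Common zeros: {(4, 3)}; count = 1; Bézout bound = 2.

deg(f) = 2, deg(g) = 1, so Bézout bound = 2.
Scan x ∈ F_7. For each x, list the y ∈ F_7 with f(x, y) ≡ 0 and those with g(x, y) ≡ 0 (mod 7); the common zeros in that column are the intersection.
  x = 0: f ≡ 0 at y ∈ ∅; g ≡ 0 at y ∈ {6}; common: ∅.
  x = 1: f ≡ 0 at y ∈ ∅; g ≡ 0 at y ∈ {0}; common: ∅.
  x = 2: f ≡ 0 at y ∈ {0, 2}; g ≡ 0 at y ∈ {1}; common: ∅.
  x = 3: f ≡ 0 at y ∈ ∅; g ≡ 0 at y ∈ {2}; common: ∅.
  x = 4: f ≡ 0 at y ∈ {0, 3}; g ≡ 0 at y ∈ {3}; common: {3}.
  x = 5: f ≡ 0 at y ∈ ∅; g ≡ 0 at y ∈ {4}; common: ∅.
  x = 6: f ≡ 0 at y ∈ {1, 3}; g ≡ 0 at y ∈ {5}; common: ∅.
Collecting: common zeros = {(4, 3)}, so the count is 1.
Comparison with the Bézout bound: 1 ≤ 2 = deg(f)·deg(g), as expected for curves with no common component (the affine F_7-count falls short of the bound because intersections may lie at infinity, over extension fields, or carry multiplicity).


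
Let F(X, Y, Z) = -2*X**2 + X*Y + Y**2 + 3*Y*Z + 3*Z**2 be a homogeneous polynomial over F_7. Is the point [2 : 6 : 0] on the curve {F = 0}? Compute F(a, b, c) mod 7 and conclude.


F(2,6,0) ≡ 5 (mod 7); P is NOT on the curve.

Evaluate F(2, 6, 0) term-by-term (mod 7).
  -2*X**2 ↦ -2·4·1·1 = -8
  X*Y ↦ 1·2·6·1 = 12
  Y**2 ↦ 1·1·36·1 = 36
  3*Y*Z ↦ 3·1·6·0 = 0
  3*Z**2 ↦ 3·1·1·0 = 0
Sum: F(2, 6, 0) = (-8) + (12) + (36) + (0) + (0) = 40.
Reducing mod 7: 40 ≡ 5 (mod 7).
Since F(a, b, c) ≡ 5 ≠ 0 (mod 7), P does NOT lie on the curve.


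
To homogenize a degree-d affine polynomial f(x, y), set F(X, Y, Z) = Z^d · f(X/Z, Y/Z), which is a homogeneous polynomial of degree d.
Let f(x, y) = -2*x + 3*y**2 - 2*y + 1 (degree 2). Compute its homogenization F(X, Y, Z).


F(X, Y, Z) = -2*X*Z + 3*Y**2 - 2*Y*Z + Z**2

deg(f) = 2.
Substitute x = X/Z, y = Y/Z into f, then multiply by Z^2.
  monomial -2·x^1·y^0 ↦ -2·X^1·Y^0·Z^1.
  monomial 3·x^0·y^2 ↦ 3·X^0·Y^2·Z^0.
  monomial -2·x^0·y^1 ↦ -2·X^0·Y^1·Z^1.
  monomial 1·x^0·y^0 ↦ 1·X^0·Y^0·Z^2.
Collecting: F(X, Y, Z) = -2*X*Z + 3*Y**2 - 2*Y*Z + Z**2.


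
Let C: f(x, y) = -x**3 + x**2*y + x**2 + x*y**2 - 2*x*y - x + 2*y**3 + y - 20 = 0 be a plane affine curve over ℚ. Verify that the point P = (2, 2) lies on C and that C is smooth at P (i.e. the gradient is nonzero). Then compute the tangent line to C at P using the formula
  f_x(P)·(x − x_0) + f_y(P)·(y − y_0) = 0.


Tangent line at P: -x + 33*y - 64 = 0.

Step 1: f(2, 2) = 0, so P lies on C.
Step 2: partial derivatives
  f_x(x, y) = -3*x**2 + 2*x*y + 2*x + y**2 - 2*y - 1, f_y(x, y) = x**2 + 2*x*y - 2*x + 6*y**2 + 1.
  f_x(P) = -1, f_y(P) = 33 (gradient nonzero, so P is smooth).
Step 3: tangent line at P: -1·(x − 2) + 33·(y − 2) = 0.
Expanding: -x + 33*y - 64 = 0.


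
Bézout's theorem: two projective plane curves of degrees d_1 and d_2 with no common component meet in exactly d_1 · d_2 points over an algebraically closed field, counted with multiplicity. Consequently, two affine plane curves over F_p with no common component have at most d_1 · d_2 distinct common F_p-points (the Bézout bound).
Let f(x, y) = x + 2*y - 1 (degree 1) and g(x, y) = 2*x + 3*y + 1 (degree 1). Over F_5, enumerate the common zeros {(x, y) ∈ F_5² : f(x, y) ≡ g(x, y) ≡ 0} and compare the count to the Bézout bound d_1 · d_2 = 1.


Common zeros: {(0, 3)}; count = 1; Bézout bound = 1.

deg(f) = 1, deg(g) = 1, so Bézout bound = 1.
Scan x ∈ F_5. For each x, list the y ∈ F_5 with f(x, y) ≡ 0 and those with g(x, y) ≡ 0 (mod 5); the common zeros in that column are the intersection.
  x = 0: f ≡ 0 at y ∈ {3}; g ≡ 0 at y ∈ {3}; common: {3}.
  x = 1: f ≡ 0 at y ∈ {0}; g ≡ 0 at y ∈ {4}; common: ∅.
  x = 2: f ≡ 0 at y ∈ {2}; g ≡ 0 at y ∈ {0}; common: ∅.
  x = 3: f ≡ 0 at y ∈ {4}; g ≡ 0 at y ∈ {1}; common: ∅.
  x = 4: f ≡ 0 at y ∈ {1}; g ≡ 0 at y ∈ {2}; common: ∅.
Collecting: common zeros = {(0, 3)}, so the count is 1.
Comparison with the Bézout bound: 1 ≤ 1 = deg(f)·deg(g), as expected for curves with no common component (the bound is attained).


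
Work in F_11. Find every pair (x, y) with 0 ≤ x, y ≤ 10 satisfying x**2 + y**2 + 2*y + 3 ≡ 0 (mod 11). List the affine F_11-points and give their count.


Affine F_11-points: {(0, 2), (0, 7), (2, 3), (2, 6), (3, 10), (4, 1), (4, 8), (7, 1), (7, 8), (8, 10), (9, 3), (9, 6)}; count = 12.

For each of the 121 pairs (x, y) ∈ F_11², evaluate f(x, y) mod 11. Record the zeros.
  x = 0: [0↦3, 1↦6, 2↦0, 3↦7, 4↦5, 5↦5, 6↦7, 7↦0, 8↦6, 9↦3, 10↦2]  zeros at y ∈ {2, 7}
  x = 1: [0↦4, 1↦7, 2↦1, 3↦8, 4↦6, 5↦6, 6↦8, 7↦1, 8↦7, 9↦4, 10↦3]  zeros at y ∈ ∅
  x = 2: [0↦7, 1↦10, 2↦4, 3↦0, 4↦9, 5↦9, 6↦0, 7↦4, 8↦10, 9↦7, 10↦6]  zeros at y ∈ {3, 6}
  x = 3: [0↦1, 1↦4, 2↦9, 3↦5, 4↦3, 5↦3, 6↦5, 7↦9, 8↦4, 9↦1, 10↦0]  zeros at y ∈ {10}
  x = 4: [0↦8, 1↦0, 2↦5, 3↦1, 4↦10, 5↦10, 6↦1, 7↦5, 8↦0, 9↦8, 10↦7]  zeros at y ∈ {1, 8}
  x = 5: [0↦6, 1↦9, 2↦3, 3↦10, 4↦8, 5↦8, 6↦10, 7↦3, 8↦9, 9↦6, 10↦5]  zeros at y ∈ ∅
  x = 6: [0↦6, 1↦9, 2↦3, 3↦10, 4↦8, 5↦8, 6↦10, 7↦3, 8↦9, 9↦6, 10↦5]  zeros at y ∈ ∅
  x = 7: [0↦8, 1↦0, 2↦5, 3↦1, 4↦10, 5↦10, 6↦1, 7↦5, 8↦0, 9↦8, 10↦7]  zeros at y ∈ {1, 8}
  x = 8: [0↦1, 1↦4, 2↦9, 3↦5, 4↦3, 5↦3, 6↦5, 7↦9, 8↦4, 9↦1, 10↦0]  zeros at y ∈ {10}
  x = 9: [0↦7, 1↦10, 2↦4, 3↦0, 4↦9, 5↦9, 6↦0, 7↦4, 8↦10, 9↦7, 10↦6]  zeros at y ∈ {3, 6}
  x = 10: [0↦4, 1↦7, 2↦1, 3↦8, 4↦6, 5↦6, 6↦8, 7↦1, 8↦7, 9↦4, 10↦3]  zeros at y ∈ ∅
Collecting zeros: affine points = {(0, 2), (0, 7), (2, 3), (2, 6), (3, 10), (4, 1), (4, 8), (7, 1), (7, 8), (8, 10), (9, 3), (9, 6)}.
Total count |C(F_11)_aff| = 12.


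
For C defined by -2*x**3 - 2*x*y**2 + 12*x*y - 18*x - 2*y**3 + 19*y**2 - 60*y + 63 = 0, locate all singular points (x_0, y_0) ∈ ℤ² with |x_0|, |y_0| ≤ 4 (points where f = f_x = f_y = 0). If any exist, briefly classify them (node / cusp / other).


Singular points: {(0, 3)}; classification: cusp.

Compute partial derivatives:
  f_x = -6*x**2 - 2*y**2 + 12*y - 18.
  f_y = -4*x*y + 12*x - 6*y**2 + 38*y - 60.
Scan x_0 ∈ {−4, ..., 4}. For each x_0, f_y(x_0, y) is a polynomial in y; find its integer roots y ∈ {−4, ..., 4}, then test f_x and f at those candidates.
  x = -4: f_y(-4, y) = -6*y**2 + 54*y - 108; vanishes at y ∈ {3}. (-4, 3): f_x = -96 ≠ 0.
  x = -3: f_y(-3, y) = -6*y**2 + 50*y - 96; vanishes at y ∈ {3}. (-3, 3): f_x = -54 ≠ 0.
  x = -2: f_y(-2, y) = -6*y**2 + 46*y - 84; vanishes at y ∈ {3}. (-2, 3): f_x = -24 ≠ 0.
  x = -1: f_y(-1, y) = -6*y**2 + 42*y - 72; vanishes at y ∈ {3, 4}. (-1, 3): f_x = -6 ≠ 0; (-1, 4): f_x = -8 ≠ 0.
  x = 0: f_y(0, y) = -6*y**2 + 38*y - 60; vanishes at y ∈ {3}. (0, 3): f_x = 0, f = 0 — SINGULAR.
  x = 1: f_y(1, y) = -6*y**2 + 34*y - 48; vanishes at y ∈ {3}. (1, 3): f_x = -6 ≠ 0.
  x = 2: f_y(2, y) = -6*y**2 + 30*y - 36; vanishes at y ∈ {2, 3}. (2, 2): f_x = -26 ≠ 0; (2, 3): f_x = -24 ≠ 0.
  x = 3: f_y(3, y) = -6*y**2 + 26*y - 24; vanishes at y ∈ {3}. (3, 3): f_x = -54 ≠ 0.
  x = 4: f_y(4, y) = -6*y**2 + 22*y - 12; vanishes at y ∈ {3}. (4, 3): f_x = -96 ≠ 0.
Only singular point on the grid: (0, 3).
Classify: substitute x = 0 + u, y = 3 + v and expand: f = -2*u**3 - 2*u*v**2 - 2*v**3 + v**2.
No constant or linear terms (consistent with a singular point). Quadratic part: v**2. Cubic part: -2*u**3 - 2*u*v**2 - 2*v**3.
The quadratic part v**2 is a perfect square, so there is a single (double) tangent line v = 0, i.e. y = 3. Restricting the cubic part to that line (v = 0) leaves -2*u**3 ≠ 0, so f is not divisible by v and the branch is v² ≈ 2*u**3 to lowest order — this is a cusp.
Classification: cusp.


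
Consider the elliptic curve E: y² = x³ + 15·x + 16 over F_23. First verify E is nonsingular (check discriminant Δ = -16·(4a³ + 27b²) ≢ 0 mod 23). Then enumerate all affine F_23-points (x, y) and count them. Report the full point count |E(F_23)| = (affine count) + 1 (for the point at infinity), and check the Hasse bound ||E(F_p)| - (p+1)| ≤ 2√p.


Affine points = {(0, 4), (0, 19), (1, 3), (1, 20), (2, 10), (2, 13), (4, 5), (4, 18), (5, 3), (5, 20), (6, 0), (7, 2), (7, 21), (8, 2), (8, 21), (9, 11), (9, 12), (10, 4), (10, 19), (13, 4), (13, 19), (14, 7), (14, 16), (17, 3), (17, 20), (18, 0), (20, 6), (20, 17), (21, 1), (21, 22), (22, 0)}; affine count = 31; |E(F_23)| = 32.

Discriminant check: Δ ∝ 4a³ + 27b² = 4·15³ + 27·16² = 4·3375 + 27·256 ≡ 11 (mod 23). Nonzero ⇒ E is nonsingular.
For each x ∈ F_23, compute rhs = x³ + 15·x + 16 mod 23, then count y ∈ F_23 with y² ≡ rhs.
  x = 0: rhs = 16, matching y values: 4, 19 (2 points).
  x = 1: rhs = 9, matching y values: 3, 20 (2 points).
  x = 2: rhs = 8, matching y values: 10, 13 (2 points).
  x = 3: rhs = 19, matching y values: none (0 points).
  x = 4: rhs = 2, matching y values: 5, 18 (2 points).
  x = 5: rhs = 9, matching y values: 3, 20 (2 points).
  x = 6: rhs = 0, matching y values: 0 (1 points).
  x = 7: rhs = 4, matching y values: 2, 21 (2 points).
  x = 8: rhs = 4, matching y values: 2, 21 (2 points).
  x = 9: rhs = 6, matching y values: 11, 12 (2 points).
  x = 10: rhs = 16, matching y values: 4, 19 (2 points).
  x = 11: rhs = 17, matching y values: none (0 points).
  x = 12: rhs = 15, matching y values: none (0 points).
  x = 13: rhs = 16, matching y values: 4, 19 (2 points).
  x = 14: rhs = 3, matching y values: 7, 16 (2 points).
  x = 15: rhs = 5, matching y values: none (0 points).
  x = 16: rhs = 5, matching y values: none (0 points).
  x = 17: rhs = 9, matching y values: 3, 20 (2 points).
  x = 18: rhs = 0, matching y values: 0 (1 points).
  x = 19: rhs = 7, matching y values: none (0 points).
  x = 20: rhs = 13, matching y values: 6, 17 (2 points).
  x = 21: rhs = 1, matching y values: 1, 22 (2 points).
  x = 22: rhs = 0, matching y values: 0 (1 points).
Total affine count: 31.
Full point count |E(F_23)| = 31 + 1 = 32.
Hasse bound: |32 − (23+1)| = |8| = 8 ≤ 2√23 ≈ 9.5917 ✓.


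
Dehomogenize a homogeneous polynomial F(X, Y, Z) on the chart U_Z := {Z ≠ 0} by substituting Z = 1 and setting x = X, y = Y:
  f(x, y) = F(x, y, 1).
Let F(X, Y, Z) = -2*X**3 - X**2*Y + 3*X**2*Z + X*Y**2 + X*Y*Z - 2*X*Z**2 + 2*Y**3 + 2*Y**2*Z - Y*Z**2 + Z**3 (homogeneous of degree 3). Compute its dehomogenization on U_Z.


f(x, y) = -2*x**3 - x**2*y + 3*x**2 + x*y**2 + x*y - 2*x + 2*y**3 + 2*y**2 - y + 1

On U_Z we set Z = 1. Each monomial c·X^i·Y^j·Z^k in F becomes c·x^i·y^j·1^k = c·x^i·y^j.
Substituting Z = 1: F(X, Y, 1) = -2*x**3 - x**2*y + 3*x**2 + x*y**2 + x*y - 2*x + 2*y**3 + 2*y**2 - y + 1.
Note: deg(f) ≤ deg(F) = 3; strict inequality happens when F is divisible by Z (lost terms).


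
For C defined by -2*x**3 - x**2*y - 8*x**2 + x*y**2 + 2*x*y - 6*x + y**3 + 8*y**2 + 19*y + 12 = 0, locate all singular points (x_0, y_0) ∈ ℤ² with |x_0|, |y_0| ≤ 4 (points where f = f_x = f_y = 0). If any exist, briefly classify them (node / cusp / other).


Singular points: {(-1, -2)}; classification: cusp.

Compute partial derivatives:
  f_x = -6*x**2 - 2*x*y - 16*x + y**2 + 2*y - 6.
  f_y = -x**2 + 2*x*y + 2*x + 3*y**2 + 16*y + 19.
Scan x_0 ∈ {−4, ..., 4}. For each x_0, f_y(x_0, y) is a polynomial in y; find its integer roots y ∈ {−4, ..., 4}, then test f_x and f at those candidates.
  x = -4: f_y(-4, y) = 3*y**2 + 8*y - 5; no integer root y with |y| ≤ 4.
  x = -3: f_y(-3, y) = 3*y**2 + 10*y + 4; no integer root y with |y| ≤ 4.
  x = -2: f_y(-2, y) = 3*y**2 + 12*y + 11; no integer root y with |y| ≤ 4.
  x = -1: f_y(-1, y) = 3*y**2 + 14*y + 16; vanishes at y ∈ {-2}. (-1, -2): f_x = 0, f = 0 — SINGULAR.
  x = 0: f_y(0, y) = 3*y**2 + 16*y + 19; no integer root y with |y| ≤ 4.
  x = 1: f_y(1, y) = 3*y**2 + 18*y + 20; no integer root y with |y| ≤ 4.
  x = 2: f_y(2, y) = 3*y**2 + 20*y + 19; no integer root y with |y| ≤ 4.
  x = 3: f_y(3, y) = 3*y**2 + 22*y + 16; no integer root y with |y| ≤ 4.
  x = 4: f_y(4, y) = 3*y**2 + 24*y + 11; no integer root y with |y| ≤ 4.
Only singular point on the grid: (-1, -2).
Classify: substitute x = -1 + u, y = -2 + v and expand: f = -2*u**3 - u**2*v + u*v**2 + v**3 + v**2.
No constant or linear terms (consistent with a singular point). Quadratic part: v**2. Cubic part: -2*u**3 - u**2*v + u*v**2 + v**3.
The quadratic part v**2 is a perfect square, so there is a single (double) tangent line v = 0, i.e. y = -2. Restricting the cubic part to that line (v = 0) leaves -2*u**3 ≠ 0, so f is not divisible by v and the branch is v² ≈ 2*u**3 to lowest order — this is a cusp.
Classification: cusp.


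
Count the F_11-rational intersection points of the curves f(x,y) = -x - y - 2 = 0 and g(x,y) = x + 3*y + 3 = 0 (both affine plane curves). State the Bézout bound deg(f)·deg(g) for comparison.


Common zeros: {(4, 5)}; count = 1; Bézout bound = 1.

deg(f) = 1, deg(g) = 1, so Bézout bound = 1.
Scan x ∈ F_11. For each x, list the y ∈ F_11 with f(x, y) ≡ 0 and those with g(x, y) ≡ 0 (mod 11); the common zeros in that column are the intersection.
  x = 0: f ≡ 0 at y ∈ {9}; g ≡ 0 at y ∈ {10}; common: ∅.
  x = 1: f ≡ 0 at y ∈ {8}; g ≡ 0 at y ∈ {6}; common: ∅.
  x = 2: f ≡ 0 at y ∈ {7}; g ≡ 0 at y ∈ {2}; common: ∅.
  x = 3: f ≡ 0 at y ∈ {6}; g ≡ 0 at y ∈ {9}; common: ∅.
  x = 4: f ≡ 0 at y ∈ {5}; g ≡ 0 at y ∈ {5}; common: {5}.
  x = 5: f ≡ 0 at y ∈ {4}; g ≡ 0 at y ∈ {1}; common: ∅.
  x = 6: f ≡ 0 at y ∈ {3}; g ≡ 0 at y ∈ {8}; common: ∅.
  x = 7: f ≡ 0 at y ∈ {2}; g ≡ 0 at y ∈ {4}; common: ∅.
  x = 8: f ≡ 0 at y ∈ {1}; g ≡ 0 at y ∈ {0}; common: ∅.
  x = 9: f ≡ 0 at y ∈ {0}; g ≡ 0 at y ∈ {7}; common: ∅.
  x = 10: f ≡ 0 at y ∈ {10}; g ≡ 0 at y ∈ {3}; common: ∅.
Collecting: common zeros = {(4, 5)}, so the count is 1.
Comparison with the Bézout bound: 1 ≤ 1 = deg(f)·deg(g), as expected for curves with no common component (the bound is attained).


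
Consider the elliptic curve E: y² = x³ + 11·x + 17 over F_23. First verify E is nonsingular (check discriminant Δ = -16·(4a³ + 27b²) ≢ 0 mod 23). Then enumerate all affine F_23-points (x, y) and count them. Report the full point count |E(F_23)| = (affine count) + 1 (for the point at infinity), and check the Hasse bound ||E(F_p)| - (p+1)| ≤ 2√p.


Affine points = {(1, 11), (1, 12), (2, 1), (2, 22), (3, 10), (3, 13), (5, 6), (5, 17), (6, 0), (7, 0), (10, 0), (19, 1), (19, 22), (20, 7), (20, 16)}; affine count = 15; |E(F_23)| = 16.

Discriminant check: Δ ∝ 4a³ + 27b² = 4·11³ + 27·17² = 4·1331 + 27·289 ≡ 17 (mod 23). Nonzero ⇒ E is nonsingular.
For each x ∈ F_23, compute rhs = x³ + 11·x + 17 mod 23, then count y ∈ F_23 with y² ≡ rhs.
  x = 0: rhs = 17, matching y values: none (0 points).
  x = 1: rhs = 6, matching y values: 11, 12 (2 points).
  x = 2: rhs = 1, matching y values: 1, 22 (2 points).
  x = 3: rhs = 8, matching y values: 10, 13 (2 points).
  x = 4: rhs = 10, matching y values: none (0 points).
  x = 5: rhs = 13, matching y values: 6, 17 (2 points).
  x = 6: rhs = 0, matching y values: 0 (1 points).
  x = 7: rhs = 0, matching y values: 0 (1 points).
  x = 8: rhs = 19, matching y values: none (0 points).
  x = 9: rhs = 17, matching y values: none (0 points).
  x = 10: rhs = 0, matching y values: 0 (1 points).
  x = 11: rhs = 20, matching y values: none (0 points).
  x = 12: rhs = 14, matching y values: none (0 points).
  x = 13: rhs = 11, matching y values: none (0 points).
  x = 14: rhs = 17, matching y values: none (0 points).
  x = 15: rhs = 15, matching y values: none (0 points).
  x = 16: rhs = 11, matching y values: none (0 points).
  x = 17: rhs = 11, matching y values: none (0 points).
  x = 18: rhs = 21, matching y values: none (0 points).
  x = 19: rhs = 1, matching y values: 1, 22 (2 points).
  x = 20: rhs = 3, matching y values: 7, 16 (2 points).
  x = 21: rhs = 10, matching y values: none (0 points).
  x = 22: rhs = 5, matching y values: none (0 points).
Total affine count: 15.
Full point count |E(F_23)| = 15 + 1 = 16.
Hasse bound: |16 − (23+1)| = |-8| = 8 ≤ 2√23 ≈ 9.5917 ✓.


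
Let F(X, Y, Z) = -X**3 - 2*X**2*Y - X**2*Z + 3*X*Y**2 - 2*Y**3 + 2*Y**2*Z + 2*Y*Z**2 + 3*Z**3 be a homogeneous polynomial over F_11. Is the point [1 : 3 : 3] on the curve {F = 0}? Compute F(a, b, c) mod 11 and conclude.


F(1,3,3) ≡ 9 (mod 11); P is NOT on the curve.

Evaluate F(1, 3, 3) term-by-term (mod 11).
  -X**3 ↦ -1·1·1·1 = -1
  -2*X**2*Y ↦ -2·1·3·1 = -6
  -X**2*Z ↦ -1·1·1·3 = -3
  3*X*Y**2 ↦ 3·1·9·1 = 27
  -2*Y**3 ↦ -2·1·27·1 = -54
  2*Y**2*Z ↦ 2·1·9·3 = 54
  2*Y*Z**2 ↦ 2·1·3·9 = 54
  3*Z**3 ↦ 3·1·1·27 = 81
Sum: F(1, 3, 3) = (-1) + (-6) + (-3) + (27) + (-54) + (54) + (54) + (81) = 152.
Reducing mod 11: 152 ≡ 9 (mod 11).
Since F(a, b, c) ≡ 9 ≠ 0 (mod 11), P does NOT lie on the curve.


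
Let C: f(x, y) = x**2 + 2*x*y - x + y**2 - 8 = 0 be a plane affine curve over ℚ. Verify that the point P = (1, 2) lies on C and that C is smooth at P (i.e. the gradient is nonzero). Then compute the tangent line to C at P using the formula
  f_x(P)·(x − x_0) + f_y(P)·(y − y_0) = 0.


Tangent line at P: 5*x + 6*y - 17 = 0.

Step 1: f(1, 2) = 0, so P lies on C.
Step 2: partial derivatives
  f_x(x, y) = 2*x + 2*y - 1, f_y(x, y) = 2*x + 2*y.
  f_x(P) = 5, f_y(P) = 6 (gradient nonzero, so P is smooth).
Step 3: tangent line at P: 5·(x − 1) + 6·(y − 2) = 0.
Expanding: 5*x + 6*y - 17 = 0.


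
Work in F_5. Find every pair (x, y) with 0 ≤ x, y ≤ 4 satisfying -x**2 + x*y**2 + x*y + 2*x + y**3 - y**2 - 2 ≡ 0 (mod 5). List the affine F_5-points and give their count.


Affine F_5-points: {(2, 3), (3, 0), (4, 0)}; count = 3.

For each of the 25 pairs (x, y) ∈ F_5², evaluate f(x, y) mod 5. Record the zeros.
  x = 0: [0↦3, 1↦3, 2↦2, 3↦1, 4↦1]  zeros at y ∈ ∅
  x = 1: [0↦4, 1↦1, 2↦4, 3↦4, 4↦2]  zeros at y ∈ ∅
  x = 2: [0↦3, 1↦2, 2↦4, 3↦0, 4↦1]  zeros at y ∈ {3}
  x = 3: [0↦0, 1↦1, 2↦2, 3↦4, 4↦3]  zeros at y ∈ {0}
  x = 4: [0↦0, 1↦3, 2↦3, 3↦1, 4↦3]  zeros at y ∈ {0}
Collecting zeros: affine points = {(2, 3), (3, 0), (4, 0)}.
Total count |C(F_5)_aff| = 3.


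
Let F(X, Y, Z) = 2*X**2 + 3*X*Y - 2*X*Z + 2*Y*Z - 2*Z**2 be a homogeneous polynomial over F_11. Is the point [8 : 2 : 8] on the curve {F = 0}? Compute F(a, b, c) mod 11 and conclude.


F(8,2,8) ≡ 7 (mod 11); P is NOT on the curve.

Evaluate F(8, 2, 8) term-by-term (mod 11).
  2*X**2 ↦ 2·64·1·1 = 128
  3*X*Y ↦ 3·8·2·1 = 48
  -2*X*Z ↦ -2·8·1·8 = -128
  2*Y*Z ↦ 2·1·2·8 = 32
  -2*Z**2 ↦ -2·1·1·64 = -128
Sum: F(8, 2, 8) = (128) + (48) + (-128) + (32) + (-128) = -48.
Reducing mod 11: -48 ≡ 7 (mod 11).
Since F(a, b, c) ≡ 7 ≠ 0 (mod 11), P does NOT lie on the curve.


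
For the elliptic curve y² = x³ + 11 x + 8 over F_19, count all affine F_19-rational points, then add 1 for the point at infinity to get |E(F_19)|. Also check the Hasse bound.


Affine points = {(1, 1), (1, 18), (2, 0), (3, 7), (3, 12), (5, 6), (5, 13), (6, 9), (6, 10), (8, 0), (9, 0), (10, 4), (10, 15), (11, 4), (11, 15), (12, 5), (12, 14), (13, 7), (13, 12), (16, 9), (16, 10), (17, 4), (17, 15)}; affine count = 23; |E(F_19)| = 24.

Discriminant check: Δ ∝ 4a³ + 27b² = 4·11³ + 27·8² = 4·1331 + 27·64 ≡ 3 (mod 19). Nonzero ⇒ E is nonsingular.
For each x ∈ F_19, compute rhs = x³ + 11·x + 8 mod 19, then count y ∈ F_19 with y² ≡ rhs.
  x = 0: rhs = 8, matching y values: none (0 points).
  x = 1: rhs = 1, matching y values: 1, 18 (2 points).
  x = 2: rhs = 0, matching y values: 0 (1 points).
  x = 3: rhs = 11, matching y values: 7, 12 (2 points).
  x = 4: rhs = 2, matching y values: none (0 points).
  x = 5: rhs = 17, matching y values: 6, 13 (2 points).
  x = 6: rhs = 5, matching y values: 9, 10 (2 points).
  x = 7: rhs = 10, matching y values: none (0 points).
  x = 8: rhs = 0, matching y values: 0 (1 points).
  x = 9: rhs = 0, matching y values: 0 (1 points).
  x = 10: rhs = 16, matching y values: 4, 15 (2 points).
  x = 11: rhs = 16, matching y values: 4, 15 (2 points).
  x = 12: rhs = 6, matching y values: 5, 14 (2 points).
  x = 13: rhs = 11, matching y values: 7, 12 (2 points).
  x = 14: rhs = 18, matching y values: none (0 points).
  x = 15: rhs = 14, matching y values: none (0 points).
  x = 16: rhs = 5, matching y values: 9, 10 (2 points).
  x = 17: rhs = 16, matching y values: 4, 15 (2 points).
  x = 18: rhs = 15, matching y values: none (0 points).
Total affine count: 23.
Full point count |E(F_19)| = 23 + 1 = 24.
Hasse bound: |24 − (19+1)| = |4| = 4 ≤ 2√19 ≈ 8.7178 ✓.


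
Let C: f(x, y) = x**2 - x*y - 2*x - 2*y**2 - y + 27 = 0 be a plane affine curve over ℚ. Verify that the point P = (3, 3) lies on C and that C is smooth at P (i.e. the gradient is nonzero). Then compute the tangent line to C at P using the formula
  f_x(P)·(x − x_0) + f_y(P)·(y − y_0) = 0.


Tangent line at P: x - 16*y + 45 = 0.

Step 1: f(3, 3) = 0, so P lies on C.
Step 2: partial derivatives
  f_x(x, y) = 2*x - y - 2, f_y(x, y) = -x - 4*y - 1.
  f_x(P) = 1, f_y(P) = -16 (gradient nonzero, so P is smooth).
Step 3: tangent line at P: 1·(x − 3) + -16·(y − 3) = 0.
Expanding: x - 16*y + 45 = 0.


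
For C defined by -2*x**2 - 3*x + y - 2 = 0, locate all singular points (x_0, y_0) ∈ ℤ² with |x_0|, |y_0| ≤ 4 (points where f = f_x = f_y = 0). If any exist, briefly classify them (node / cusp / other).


No singular points in the scanned grid; C is smooth there.

Compute partial derivatives:
  f_x = -4*x - 3.
  f_y = 1.
f_y = 1 is a nonzero constant, so f_y never vanishes: no point (x, y) can satisfy f = f_x = f_y = 0. In particular no (x, y) ∈ {−4, ..., 4}² is singular; the curve is smooth.


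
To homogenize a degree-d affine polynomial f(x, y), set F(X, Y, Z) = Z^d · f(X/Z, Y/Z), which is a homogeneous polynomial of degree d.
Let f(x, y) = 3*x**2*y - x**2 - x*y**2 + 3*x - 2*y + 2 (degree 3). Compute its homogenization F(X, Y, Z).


F(X, Y, Z) = 3*X**2*Y - X**2*Z - X*Y**2 + 3*X*Z**2 - 2*Y*Z**2 + 2*Z**3

deg(f) = 3.
Substitute x = X/Z, y = Y/Z into f, then multiply by Z^3.
  monomial 3·x^2·y^1 ↦ 3·X^2·Y^1·Z^0.
  monomial -1·x^2·y^0 ↦ -1·X^2·Y^0·Z^1.
  monomial -1·x^1·y^2 ↦ -1·X^1·Y^2·Z^0.
  monomial 3·x^1·y^0 ↦ 3·X^1·Y^0·Z^2.
  monomial -2·x^0·y^1 ↦ -2·X^0·Y^1·Z^2.
  monomial 2·x^0·y^0 ↦ 2·X^0·Y^0·Z^3.
Collecting: F(X, Y, Z) = 3*X**2*Y - X**2*Z - X*Y**2 + 3*X*Z**2 - 2*Y*Z**2 + 2*Z**3.


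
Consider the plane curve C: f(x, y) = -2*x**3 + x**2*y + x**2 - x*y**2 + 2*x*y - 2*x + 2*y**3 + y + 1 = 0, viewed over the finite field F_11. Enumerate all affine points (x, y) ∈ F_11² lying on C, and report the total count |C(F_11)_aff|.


Affine F_11-points: {(1, 3), (1, 6), (1, 8), (2, 2), (3, 9), (4, 6), (6, 0), (9, 5)}; count = 8.

For each of the 121 pairs (x, y) ∈ F_11², evaluate f(x, y) mod 11. Record the zeros.
  x = 0: [0↦1, 1↦4, 2↦8, 3↦3, 4↦1, 5↦3, 6↦10, 7↦1, 8↦10, 9↦5, 10↦9]  zeros at y ∈ ∅
  x = 1: [0↦9, 1↦3, 2↦7, 3↦0, 4↦5, 5↦1, 6↦0, 7↦3, 8↦0, 9↦3, 10↦2]  zeros at y ∈ {3, 6, 8}
  x = 2: [0↦7, 1↦5, 2↦0, 3↦4, 4↦7, 5↦10, 6↦3, 7↦9, 8↦7, 9↦9, 10↦5]  zeros at y ∈ {2}
  x = 3: [0↦5, 1↦9, 2↦8, 3↦3, 4↦6, 5↦7, 6↦7, 7↦7, 8↦8, 9↦0, 10↦6]  zeros at y ∈ {9}
  x = 4: [0↦2, 1↦3, 2↦8, 3↦7, 4↦1, 5↦2, 6↦0, 7↦7, 8↦2, 9↦8, 10↦4]  zeros at y ∈ {6}
  x = 5: [0↦8, 1↦8, 2↦10, 3↦4, 4↦2, 5↦5, 6↦3, 7↦8, 8↦10, 9↦10, 10↦9]  zeros at y ∈ ∅
  x = 6: [0↦0, 1↦1, 2↦2, 3↦4, 4↦8, 5↦4, 6↦4, 7↦9, 8↦9, 9↦5, 10↦9]  zeros at y ∈ {0}
  x = 7: [0↦10, 1↦3, 2↦5, 3↦6, 4↦7, 5↦9, 6↦2, 7↦9, 8↦9, 9↦3, 10↦3]  zeros at y ∈ ∅
  x = 8: [0↦4, 1↦2, 2↦7, 3↦9, 4↦9, 5↦8, 6↦7, 7↦7, 8↦9, 9↦3, 10↦1]  zeros at y ∈ ∅
  x = 9: [0↦3, 1↦8, 2↦7, 3↦1, 4↦2, 5↦0, 6↦7, 7↦2, 8↦8, 9↦4, 10↦2]  zeros at y ∈ {5}
  x = 10: [0↦6, 1↦9, 2↦4, 3↦3, 4↦7, 5↦6, 6↦1, 7↦4, 8↦5, 9↦5, 10↦5]  zeros at y ∈ ∅
Collecting zeros: affine points = {(1, 3), (1, 6), (1, 8), (2, 2), (3, 9), (4, 6), (6, 0), (9, 5)}.
Total count |C(F_11)_aff| = 8.


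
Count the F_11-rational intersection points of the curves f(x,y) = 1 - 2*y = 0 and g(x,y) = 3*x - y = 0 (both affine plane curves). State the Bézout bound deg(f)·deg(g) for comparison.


Common zeros: {(2, 6)}; count = 1; Bézout bound = 1.

deg(f) = 1, deg(g) = 1, so Bézout bound = 1.
Scan x ∈ F_11. For each x, list the y ∈ F_11 with f(x, y) ≡ 0 and those with g(x, y) ≡ 0 (mod 11); the common zeros in that column are the intersection.
  x = 0: f ≡ 0 at y ∈ {6}; g ≡ 0 at y ∈ {0}; common: ∅.
  x = 1: f ≡ 0 at y ∈ {6}; g ≡ 0 at y ∈ {3}; common: ∅.
  x = 2: f ≡ 0 at y ∈ {6}; g ≡ 0 at y ∈ {6}; common: {6}.
  x = 3: f ≡ 0 at y ∈ {6}; g ≡ 0 at y ∈ {9}; common: ∅.
  x = 4: f ≡ 0 at y ∈ {6}; g ≡ 0 at y ∈ {1}; common: ∅.
  x = 5: f ≡ 0 at y ∈ {6}; g ≡ 0 at y ∈ {4}; common: ∅.
  x = 6: f ≡ 0 at y ∈ {6}; g ≡ 0 at y ∈ {7}; common: ∅.
  x = 7: f ≡ 0 at y ∈ {6}; g ≡ 0 at y ∈ {10}; common: ∅.
  x = 8: f ≡ 0 at y ∈ {6}; g ≡ 0 at y ∈ {2}; common: ∅.
  x = 9: f ≡ 0 at y ∈ {6}; g ≡ 0 at y ∈ {5}; common: ∅.
  x = 10: f ≡ 0 at y ∈ {6}; g ≡ 0 at y ∈ {8}; common: ∅.
Collecting: common zeros = {(2, 6)}, so the count is 1.
Comparison with the Bézout bound: 1 ≤ 1 = deg(f)·deg(g), as expected for curves with no common component (the bound is attained).


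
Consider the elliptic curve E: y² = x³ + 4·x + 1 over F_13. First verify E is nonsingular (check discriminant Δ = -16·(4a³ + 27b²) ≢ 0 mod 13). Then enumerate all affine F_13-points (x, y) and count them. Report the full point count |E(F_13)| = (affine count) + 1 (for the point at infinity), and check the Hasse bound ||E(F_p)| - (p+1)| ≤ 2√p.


Affine points = {(0, 1), (0, 12), (2, 2), (2, 11), (3, 1), (3, 12), (4, 4), (4, 9), (5, 4), (5, 9), (8, 5), (8, 8), (9, 5), (9, 8), (10, 1), (10, 12), (12, 3), (12, 10)}; affine count = 18; |E(F_13)| = 19.

Discriminant check: Δ ∝ 4a³ + 27b² = 4·4³ + 27·1² = 4·64 + 27·1 ≡ 10 (mod 13). Nonzero ⇒ E is nonsingular.
For each x ∈ F_13, compute rhs = x³ + 4·x + 1 mod 13, then count y ∈ F_13 with y² ≡ rhs.
  x = 0: rhs = 1, matching y values: 1, 12 (2 points).
  x = 1: rhs = 6, matching y values: none (0 points).
  x = 2: rhs = 4, matching y values: 2, 11 (2 points).
  x = 3: rhs = 1, matching y values: 1, 12 (2 points).
  x = 4: rhs = 3, matching y values: 4, 9 (2 points).
  x = 5: rhs = 3, matching y values: 4, 9 (2 points).
  x = 6: rhs = 7, matching y values: none (0 points).
  x = 7: rhs = 8, matching y values: none (0 points).
  x = 8: rhs = 12, matching y values: 5, 8 (2 points).
  x = 9: rhs = 12, matching y values: 5, 8 (2 points).
  x = 10: rhs = 1, matching y values: 1, 12 (2 points).
  x = 11: rhs = 11, matching y values: none (0 points).
  x = 12: rhs = 9, matching y values: 3, 10 (2 points).
Total affine count: 18.
Full point count |E(F_13)| = 18 + 1 = 19.
Hasse bound: |19 − (13+1)| = |5| = 5 ≤ 2√13 ≈ 7.2111 ✓.


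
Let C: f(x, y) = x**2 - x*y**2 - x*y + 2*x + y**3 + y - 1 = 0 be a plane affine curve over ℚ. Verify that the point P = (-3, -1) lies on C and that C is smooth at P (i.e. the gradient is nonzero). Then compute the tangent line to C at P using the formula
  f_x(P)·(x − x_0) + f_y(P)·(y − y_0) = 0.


Tangent line at P: -4*x + y - 11 = 0.

Step 1: f(-3, -1) = 0, so P lies on C.
Step 2: partial derivatives
  f_x(x, y) = 2*x - y**2 - y + 2, f_y(x, y) = -2*x*y - x + 3*y**2 + 1.
  f_x(P) = -4, f_y(P) = 1 (gradient nonzero, so P is smooth).
Step 3: tangent line at P: -4·(x − -3) + 1·(y − -1) = 0.
Expanding: -4*x + y - 11 = 0.


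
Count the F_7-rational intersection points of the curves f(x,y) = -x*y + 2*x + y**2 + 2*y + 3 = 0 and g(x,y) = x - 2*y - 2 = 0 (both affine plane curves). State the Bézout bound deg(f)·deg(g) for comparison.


Common zeros: {(2, 0), (3, 4)}; count = 2; Bézout bound = 2.

deg(f) = 2, deg(g) = 1, so Bézout bound = 2.
Scan x ∈ F_7. For each x, list the y ∈ F_7 with f(x, y) ≡ 0 and those with g(x, y) ≡ 0 (mod 7); the common zeros in that column are the intersection.
  x = 0: f ≡ 0 at y ∈ ∅; g ≡ 0 at y ∈ {6}; common: ∅.
  x = 1: f ≡ 0 at y ∈ {1, 5}; g ≡ 0 at y ∈ {3}; common: ∅.
  x = 2: f ≡ 0 at y ∈ {0}; g ≡ 0 at y ∈ {0}; common: {0}.
  x = 3: f ≡ 0 at y ∈ {4}; g ≡ 0 at y ∈ {4}; common: {4}.
  x = 4: f ≡ 0 at y ∈ {3, 6}; g ≡ 0 at y ∈ {1}; common: ∅.
  x = 5: f ≡ 0 at y ∈ ∅; g ≡ 0 at y ∈ {5}; common: ∅.
  x = 6: f ≡ 0 at y ∈ ∅; g ≡ 0 at y ∈ {2}; common: ∅.
Collecting: common zeros = {(2, 0), (3, 4)}, so the count is 2.
Comparison with the Bézout bound: 2 ≤ 2 = deg(f)·deg(g), as expected for curves with no common component (the bound is attained).


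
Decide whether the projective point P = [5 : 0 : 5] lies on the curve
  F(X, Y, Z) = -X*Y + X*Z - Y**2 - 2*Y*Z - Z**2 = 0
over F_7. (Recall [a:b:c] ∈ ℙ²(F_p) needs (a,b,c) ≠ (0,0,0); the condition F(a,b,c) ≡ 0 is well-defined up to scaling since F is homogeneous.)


F(5,0,5) ≡ 0 (mod 7); P is on the curve.

Evaluate F(5, 0, 5) term-by-term (mod 7).
  -X*Y ↦ -1·5·0·1 = 0
  X*Z ↦ 1·5·1·5 = 25
  -Y**2 ↦ -1·1·0·1 = 0
  -2*Y*Z ↦ -2·1·0·5 = 0
  -Z**2 ↦ -1·1·1·25 = -25
Sum: F(5, 0, 5) = (0) + (25) + (0) + (0) + (-25) = 0.
Reducing mod 7: 0 ≡ 0 (mod 7).
Since F(a, b, c) ≡ 0 (mod 7), P lies on the curve.


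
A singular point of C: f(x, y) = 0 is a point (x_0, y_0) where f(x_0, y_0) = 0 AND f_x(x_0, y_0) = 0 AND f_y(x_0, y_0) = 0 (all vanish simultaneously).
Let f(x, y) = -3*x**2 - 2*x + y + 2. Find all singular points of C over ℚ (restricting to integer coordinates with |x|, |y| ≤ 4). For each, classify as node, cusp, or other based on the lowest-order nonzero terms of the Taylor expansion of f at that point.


No singular points in the scanned grid; C is smooth there.

Compute partial derivatives:
  f_x = -6*x - 2.
  f_y = 1.
f_y = 1 is a nonzero constant, so f_y never vanishes: no point (x, y) can satisfy f = f_x = f_y = 0. In particular no (x, y) ∈ {−4, ..., 4}² is singular; the curve is smooth.


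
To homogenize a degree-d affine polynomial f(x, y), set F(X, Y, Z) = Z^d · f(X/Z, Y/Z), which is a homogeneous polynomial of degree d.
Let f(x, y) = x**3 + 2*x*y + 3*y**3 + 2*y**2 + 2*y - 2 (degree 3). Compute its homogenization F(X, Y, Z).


F(X, Y, Z) = X**3 + 2*X*Y*Z + 3*Y**3 + 2*Y**2*Z + 2*Y*Z**2 - 2*Z**3

deg(f) = 3.
Substitute x = X/Z, y = Y/Z into f, then multiply by Z^3.
  monomial 1·x^3·y^0 ↦ 1·X^3·Y^0·Z^0.
  monomial 2·x^1·y^1 ↦ 2·X^1·Y^1·Z^1.
  monomial 3·x^0·y^3 ↦ 3·X^0·Y^3·Z^0.
  monomial 2·x^0·y^2 ↦ 2·X^0·Y^2·Z^1.
  monomial 2·x^0·y^1 ↦ 2·X^0·Y^1·Z^2.
  monomial -2·x^0·y^0 ↦ -2·X^0·Y^0·Z^3.
Collecting: F(X, Y, Z) = X**3 + 2*X*Y*Z + 3*Y**3 + 2*Y**2*Z + 2*Y*Z**2 - 2*Z**3.


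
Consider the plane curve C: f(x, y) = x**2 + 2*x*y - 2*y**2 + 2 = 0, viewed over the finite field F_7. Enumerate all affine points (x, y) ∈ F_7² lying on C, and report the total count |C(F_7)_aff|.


Affine F_7-points: {(0, 1), (0, 6), (1, 4), (2, 3), (2, 6), (5, 1), (5, 4), (6, 3)}; count = 8.

For each of the 49 pairs (x, y) ∈ F_7², evaluate f(x, y) mod 7. Record the zeros.
  x = 0: [0↦2, 1↦0, 2↦1, 3↦5, 4↦5, 5↦1, 6↦0]  zeros at y ∈ {1, 6}
  x = 1: [0↦3, 1↦3, 2↦6, 3↦5, 4↦0, 5↦5, 6↦6]  zeros at y ∈ {4}
  x = 2: [0↦6, 1↦1, 2↦6, 3↦0, 4↦4, 5↦4, 6↦0]  zeros at y ∈ {3, 6}
  x = 3: [0↦4, 1↦1, 2↦1, 3↦4, 4↦3, 5↦5, 6↦3]  zeros at y ∈ ∅
  x = 4: [0↦4, 1↦3, 2↦5, 3↦3, 4↦4, 5↦1, 6↦1]  zeros at y ∈ ∅
  x = 5: [0↦6, 1↦0, 2↦4, 3↦4, 4↦0, 5↦6, 6↦1]  zeros at y ∈ {1, 4}
  x = 6: [0↦3, 1↦6, 2↦5, 3↦0, 4↦5, 5↦6, 6↦3]  zeros at y ∈ {3}
Collecting zeros: affine points = {(0, 1), (0, 6), (1, 4), (2, 3), (2, 6), (5, 1), (5, 4), (6, 3)}.
Total count |C(F_7)_aff| = 8.


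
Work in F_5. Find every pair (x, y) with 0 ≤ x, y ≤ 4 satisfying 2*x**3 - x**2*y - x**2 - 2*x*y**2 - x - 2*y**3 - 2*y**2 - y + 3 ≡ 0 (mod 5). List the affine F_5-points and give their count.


Affine F_5-points: {(1, 1), (2, 1), (2, 3), (3, 0), (3, 1), (4, 4)}; count = 6.

For each of the 25 pairs (x, y) ∈ F_5², evaluate f(x, y) mod 5. Record the zeros.
  x = 0: [0↦3, 1↦3, 2↦2, 3↦3, 4↦4]  zeros at y ∈ ∅
  x = 1: [0↦3, 1↦0, 2↦2, 3↦2, 4↦3]  zeros at y ∈ {1}
  x = 2: [0↦3, 1↦0, 2↦3, 3↦0, 4↦4]  zeros at y ∈ {1, 3}
  x = 3: [0↦0, 1↦0, 2↦2, 3↦4, 4↦4]  zeros at y ∈ {0, 1}
  x = 4: [0↦1, 1↦2, 2↦1, 3↦1, 4↦0]  zeros at y ∈ {4}
Collecting zeros: affine points = {(1, 1), (2, 1), (2, 3), (3, 0), (3, 1), (4, 4)}.
Total count |C(F_5)_aff| = 6.


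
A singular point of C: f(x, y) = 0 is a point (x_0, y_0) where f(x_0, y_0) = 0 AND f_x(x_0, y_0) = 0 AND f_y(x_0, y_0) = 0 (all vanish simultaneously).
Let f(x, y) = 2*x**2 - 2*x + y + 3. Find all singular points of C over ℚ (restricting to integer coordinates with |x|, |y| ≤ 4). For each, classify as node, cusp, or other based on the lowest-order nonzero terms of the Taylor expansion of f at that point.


No singular points in the scanned grid; C is smooth there.

Compute partial derivatives:
  f_x = 4*x - 2.
  f_y = 1.
f_y = 1 is a nonzero constant, so f_y never vanishes: no point (x, y) can satisfy f = f_x = f_y = 0. In particular no (x, y) ∈ {−4, ..., 4}² is singular; the curve is smooth.


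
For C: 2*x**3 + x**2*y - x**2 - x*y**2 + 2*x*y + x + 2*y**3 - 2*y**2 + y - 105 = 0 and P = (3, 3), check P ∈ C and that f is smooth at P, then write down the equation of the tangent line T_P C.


Tangent line at P: 64*x + 40*y - 312 = 0.

Step 1: f(3, 3) = 0, so P lies on C.
Step 2: partial derivatives
  f_x(x, y) = 6*x**2 + 2*x*y - 2*x - y**2 + 2*y + 1, f_y(x, y) = x**2 - 2*x*y + 2*x + 6*y**2 - 4*y + 1.
  f_x(P) = 64, f_y(P) = 40 (gradient nonzero, so P is smooth).
Step 3: tangent line at P: 64·(x − 3) + 40·(y − 3) = 0.
Expanding: 64*x + 40*y - 312 = 0.


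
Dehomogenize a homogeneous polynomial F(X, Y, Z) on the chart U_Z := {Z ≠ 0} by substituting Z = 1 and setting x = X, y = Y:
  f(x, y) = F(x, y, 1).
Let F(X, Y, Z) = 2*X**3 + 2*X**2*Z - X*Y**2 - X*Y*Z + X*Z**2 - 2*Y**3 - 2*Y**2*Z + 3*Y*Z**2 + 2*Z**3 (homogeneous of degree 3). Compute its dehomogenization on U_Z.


f(x, y) = 2*x**3 + 2*x**2 - x*y**2 - x*y + x - 2*y**3 - 2*y**2 + 3*y + 2

On U_Z we set Z = 1. Each monomial c·X^i·Y^j·Z^k in F becomes c·x^i·y^j·1^k = c·x^i·y^j.
Substituting Z = 1: F(X, Y, 1) = 2*x**3 + 2*x**2 - x*y**2 - x*y + x - 2*y**3 - 2*y**2 + 3*y + 2.
Note: deg(f) ≤ deg(F) = 3; strict inequality happens when F is divisible by Z (lost terms).


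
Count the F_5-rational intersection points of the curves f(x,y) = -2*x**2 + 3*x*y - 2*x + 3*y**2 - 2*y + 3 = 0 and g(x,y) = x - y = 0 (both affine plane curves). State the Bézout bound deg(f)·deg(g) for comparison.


Common zeros: ∅; count = 0; Bézout bound = 2.

deg(f) = 2, deg(g) = 1, so Bézout bound = 2.
Scan x ∈ F_5. For each x, list the y ∈ F_5 with f(x, y) ≡ 0 and those with g(x, y) ≡ 0 (mod 5); the common zeros in that column are the intersection.
  x = 0: f ≡ 0 at y ∈ ∅; g ≡ 0 at y ∈ {0}; common: ∅.
  x = 1: f ≡ 0 at y ∈ ∅; g ≡ 0 at y ∈ {1}; common: ∅.
  x = 2: f ≡ 0 at y ∈ {3, 4}; g ≡ 0 at y ∈ {2}; common: ∅.
  x = 3: f ≡ 0 at y ∈ {2, 4}; g ≡ 0 at y ∈ {3}; common: ∅.
  x = 4: f ≡ 0 at y ∈ {2, 3}; g ≡ 0 at y ∈ {4}; common: ∅.
Collecting: common zeros = ∅, so the count is 0.
Comparison with the Bézout bound: 0 ≤ 2 = deg(f)·deg(g), as expected for curves with no common component (the affine F_5-count falls short of the bound because intersections may lie at infinity, over extension fields, or carry multiplicity).


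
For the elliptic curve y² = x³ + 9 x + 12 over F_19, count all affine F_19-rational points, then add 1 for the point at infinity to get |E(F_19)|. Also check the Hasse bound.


Affine points = {(2, 0), (3, 3), (3, 16), (4, 6), (4, 13), (5, 7), (5, 12), (6, 4), (6, 15), (7, 0), (8, 8), (8, 11), (9, 9), (9, 10), (10, 0), (11, 6), (11, 13), (12, 9), (12, 10), (15, 8), (15, 11), (17, 9), (17, 10)}; affine count = 23; |E(F_19)| = 24.

Discriminant check: Δ ∝ 4a³ + 27b² = 4·9³ + 27·12² = 4·729 + 27·144 ≡ 2 (mod 19). Nonzero ⇒ E is nonsingular.
For each x ∈ F_19, compute rhs = x³ + 9·x + 12 mod 19, then count y ∈ F_19 with y² ≡ rhs.
  x = 0: rhs = 12, matching y values: none (0 points).
  x = 1: rhs = 3, matching y values: none (0 points).
  x = 2: rhs = 0, matching y values: 0 (1 points).
  x = 3: rhs = 9, matching y values: 3, 16 (2 points).
  x = 4: rhs = 17, matching y values: 6, 13 (2 points).
  x = 5: rhs = 11, matching y values: 7, 12 (2 points).
  x = 6: rhs = 16, matching y values: 4, 15 (2 points).
  x = 7: rhs = 0, matching y values: 0 (1 points).
  x = 8: rhs = 7, matching y values: 8, 11 (2 points).
  x = 9: rhs = 5, matching y values: 9, 10 (2 points).
  x = 10: rhs = 0, matching y values: 0 (1 points).
  x = 11: rhs = 17, matching y values: 6, 13 (2 points).
  x = 12: rhs = 5, matching y values: 9, 10 (2 points).
  x = 13: rhs = 8, matching y values: none (0 points).
  x = 14: rhs = 13, matching y values: none (0 points).
  x = 15: rhs = 7, matching y values: 8, 11 (2 points).
  x = 16: rhs = 15, matching y values: none (0 points).
  x = 17: rhs = 5, matching y values: 9, 10 (2 points).
  x = 18: rhs = 2, matching y values: none (0 points).
Total affine count: 23.
Full point count |E(F_19)| = 23 + 1 = 24.
Hasse bound: |24 − (19+1)| = |4| = 4 ≤ 2√19 ≈ 8.7178 ✓.


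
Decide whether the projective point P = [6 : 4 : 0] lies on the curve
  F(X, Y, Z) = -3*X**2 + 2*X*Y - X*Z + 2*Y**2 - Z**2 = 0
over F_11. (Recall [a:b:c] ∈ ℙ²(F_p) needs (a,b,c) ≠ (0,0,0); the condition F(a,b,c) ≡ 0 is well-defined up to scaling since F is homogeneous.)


F(6,4,0) ≡ 5 (mod 11); P is NOT on the curve.

Evaluate F(6, 4, 0) term-by-term (mod 11).
  -3*X**2 ↦ -3·36·1·1 = -108
  2*X*Y ↦ 2·6·4·1 = 48
  -X*Z ↦ -1·6·1·0 = 0
  2*Y**2 ↦ 2·1·16·1 = 32
  -Z**2 ↦ -1·1·1·0 = 0
Sum: F(6, 4, 0) = (-108) + (48) + (0) + (32) + (0) = -28.
Reducing mod 11: -28 ≡ 5 (mod 11).
Since F(a, b, c) ≡ 5 ≠ 0 (mod 11), P does NOT lie on the curve.


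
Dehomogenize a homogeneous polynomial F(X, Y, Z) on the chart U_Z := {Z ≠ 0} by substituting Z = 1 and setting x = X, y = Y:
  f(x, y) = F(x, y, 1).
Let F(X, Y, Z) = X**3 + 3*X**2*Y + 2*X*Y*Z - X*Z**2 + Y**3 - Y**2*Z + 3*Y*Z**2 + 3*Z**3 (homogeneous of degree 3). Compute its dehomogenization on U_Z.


f(x, y) = x**3 + 3*x**2*y + 2*x*y - x + y**3 - y**2 + 3*y + 3

On U_Z we set Z = 1. Each monomial c·X^i·Y^j·Z^k in F becomes c·x^i·y^j·1^k = c·x^i·y^j.
Substituting Z = 1: F(X, Y, 1) = x**3 + 3*x**2*y + 2*x*y - x + y**3 - y**2 + 3*y + 3.
Note: deg(f) ≤ deg(F) = 3; strict inequality happens when F is divisible by Z (lost terms).


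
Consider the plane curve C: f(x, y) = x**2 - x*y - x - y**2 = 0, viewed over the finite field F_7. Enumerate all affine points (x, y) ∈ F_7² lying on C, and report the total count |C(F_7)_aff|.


Affine F_7-points: {(0, 0), (1, 0), (1, 6), (4, 1), (4, 2), (5, 1), (6, 2), (6, 6)}; count = 8.

For each of the 49 pairs (x, y) ∈ F_7², evaluate f(x, y) mod 7. Record the zeros.
  x = 0: [0↦0, 1↦6, 2↦3, 3↦5, 4↦5, 5↦3, 6↦6]  zeros at y ∈ {0}
  x = 1: [0↦0, 1↦5, 2↦1, 3↦2, 4↦1, 5↦5, 6↦0]  zeros at y ∈ {0, 6}
  x = 2: [0↦2, 1↦6, 2↦1, 3↦1, 4↦6, 5↦2, 6↦3]  zeros at y ∈ ∅
  x = 3: [0↦6, 1↦2, 2↦3, 3↦2, 4↦6, 5↦1, 6↦1]  zeros at y ∈ ∅
  x = 4: [0↦5, 1↦0, 2↦0, 3↦5, 4↦1, 5↦2, 6↦1]  zeros at y ∈ {1, 2}
  x = 5: [0↦6, 1↦0, 2↦6, 3↦3, 4↦5, 5↦5, 6↦3]  zeros at y ∈ {1}
  x = 6: [0↦2, 1↦2, 2↦0, 3↦3, 4↦4, 5↦3, 6↦0]  zeros at y ∈ {2, 6}
Collecting zeros: affine points = {(0, 0), (1, 0), (1, 6), (4, 1), (4, 2), (5, 1), (6, 2), (6, 6)}.
Total count |C(F_7)_aff| = 8.
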